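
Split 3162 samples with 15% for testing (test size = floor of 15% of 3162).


Test = ⌊3162·15/100⌋ = 474
Train = 3162 - 474 = 2688

Train: 2688, Test: 474


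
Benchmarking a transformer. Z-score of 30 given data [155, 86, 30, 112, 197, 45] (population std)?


μ = 104.1667, σ = 58.5873
z = (30 - 104.1667)/58.5873 = -1.2659

-1.2659


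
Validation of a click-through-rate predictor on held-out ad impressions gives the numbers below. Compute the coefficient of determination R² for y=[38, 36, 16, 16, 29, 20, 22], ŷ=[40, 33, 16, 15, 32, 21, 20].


ȳ = 25.2857
SS_res = Σ(y-ŷ)² = 28
SS_tot = Σ(y-ȳ)² = 501.43
R² = 1 - SS_res/SS_tot = 1 - 0.0558 = 0.9442

0.9442


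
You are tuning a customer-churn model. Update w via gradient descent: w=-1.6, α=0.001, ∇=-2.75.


w_new = w - α·∇
= -1.6 - 0.001·-2.75
= -1.6 + 0.00275
= -1.59725

-1.59725


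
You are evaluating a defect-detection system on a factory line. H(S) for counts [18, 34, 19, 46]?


Probabilities: [18/117, 34/117, 19/117, 46/117] ≈ [0.1538, 0.2906, 0.1624, 0.3932]
H = -((18/117)·log₂(18/117) + (34/117)·log₂(34/117) + (19/117)·log₂(19/117) + (46/117)·log₂(46/117))
  = 1.8889 bits

1.8889 bits


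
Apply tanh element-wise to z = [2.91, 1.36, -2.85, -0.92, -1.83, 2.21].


tanh(2.91) = 0.9941
tanh(1.36) = 0.8764
tanh(-2.85) = -0.9933
tanh(-0.92) = -0.7259
tanh(-1.83) = -0.9498
tanh(2.21) = 0.9762
result = [0.9941, 0.8764, -0.9933, -0.7259, -0.9498, 0.9762]

[0.9941, 0.8764, -0.9933, -0.7259, -0.9498, 0.9762]


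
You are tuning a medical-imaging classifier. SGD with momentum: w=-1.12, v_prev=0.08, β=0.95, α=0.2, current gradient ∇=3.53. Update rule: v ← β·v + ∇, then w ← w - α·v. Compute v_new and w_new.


v_new = 0.95·0.08 + 3.53 = 0.076 + 3.53 = 3.606
w_new = -1.12 - 0.2·3.606 = -1.12 - 0.7212 = -1.8412

v_new=3.606, w_new=-1.8412


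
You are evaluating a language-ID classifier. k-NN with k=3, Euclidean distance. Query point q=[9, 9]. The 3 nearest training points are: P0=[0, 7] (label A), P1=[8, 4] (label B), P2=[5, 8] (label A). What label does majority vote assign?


d(q,P0) = 9.2195  (label A)
d(q,P1) = 5.099  (label B)
d(q,P2) = 4.1231  (label A)
Votes: A=2, B=1
Majority → A

A


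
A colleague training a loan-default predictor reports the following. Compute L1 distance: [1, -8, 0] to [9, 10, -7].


d = |1-9| + |-8-10| + |0+ 7|
  = 8 + 18 + 7
  = 33

33


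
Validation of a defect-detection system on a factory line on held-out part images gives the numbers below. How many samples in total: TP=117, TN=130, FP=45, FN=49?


Total = TP + TN + FP + FN
= 117 + 130 + 45 + 49
= 341
(Predicted positive: 162, predicted negative: 179)

341


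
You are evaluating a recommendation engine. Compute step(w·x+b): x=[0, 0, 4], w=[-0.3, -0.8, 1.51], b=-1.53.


z = (0)·(-0.3) + (0)·(-0.8) + (4)·(1.51) - 1.53
  = 4.51
step(z) = 1 (z≥0)

1


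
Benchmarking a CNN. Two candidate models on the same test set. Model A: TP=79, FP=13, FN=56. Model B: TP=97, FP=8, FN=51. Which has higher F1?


Model A: P=79/92=0.8587, R=79/135=0.5852, F1=2PR/(P+R)=2TP/(2TP+FP+FN)=158/227=0.696
Model B: P=97/105=0.9238, R=97/148=0.6554, F1=2PR/(P+R)=2TP/(2TP+FP+FN)=194/253=0.7668
0.696 < 0.7668 → Model B

Model B


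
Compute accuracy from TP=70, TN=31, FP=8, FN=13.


Accuracy = (TP+TN)/(TP+TN+FP+FN)
= (70+31)/(122)
= 101/122 = 82.79%

82.79%


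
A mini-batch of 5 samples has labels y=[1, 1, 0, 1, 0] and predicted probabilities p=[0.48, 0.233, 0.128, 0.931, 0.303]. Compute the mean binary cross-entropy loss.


L[0] = -ln(0.48) = 0.734
L[1] = -ln(0.233) = 1.4567
L[2] = -ln(1-0.128) = -ln(0.872) = 0.137
L[3] = -ln(0.931) = 0.0715
L[4] = -ln(1-0.303) = -ln(0.697) = 0.361
mean = (0.734 + 1.4567 + 0.137 + 0.0715 + 0.361)/5 = 0.552

0.552


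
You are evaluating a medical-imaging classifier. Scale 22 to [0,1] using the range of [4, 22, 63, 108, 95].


min=4, max=108
(22-4)/(108-4) = 18/104 = 0.1731

0.1731


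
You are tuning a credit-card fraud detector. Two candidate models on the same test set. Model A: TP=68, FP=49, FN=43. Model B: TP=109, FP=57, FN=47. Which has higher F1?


Model A: P=68/117=0.5812, R=68/111=0.6126, F1=2PR/(P+R)=2TP/(2TP+FP+FN)=136/228=0.5965
Model B: P=109/166=0.6566, R=109/156=0.6987, F1=2PR/(P+R)=2TP/(2TP+FP+FN)=218/322=0.677
0.5965 < 0.677 → Model B

Model B


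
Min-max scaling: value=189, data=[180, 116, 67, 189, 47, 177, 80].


min=47, max=189
(189-47)/(189-47) = 142/142 = 1.0

1.0


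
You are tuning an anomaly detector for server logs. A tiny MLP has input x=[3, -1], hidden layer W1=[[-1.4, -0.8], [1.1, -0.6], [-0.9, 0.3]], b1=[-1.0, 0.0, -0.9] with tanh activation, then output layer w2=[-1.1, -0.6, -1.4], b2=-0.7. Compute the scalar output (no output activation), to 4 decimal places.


z1[0] = (-1.4)·(3) + (-0.8)·(-1) - 1.0 = -4.4
z1[1] = (1.1)·(3) + (-0.6)·(-1) + 0.0 = 3.9
z1[2] = (-0.9)·(3) + (0.3)·(-1) - 0.9 = -3.9
h = tanh(z1) = [-0.9997, 0.9992, -0.9992]
output = (-1.1)·(-0.9997) + (-0.6)·(0.9992) + (-1.4)·(-0.9992) - 0.7 = 1.199

1.199


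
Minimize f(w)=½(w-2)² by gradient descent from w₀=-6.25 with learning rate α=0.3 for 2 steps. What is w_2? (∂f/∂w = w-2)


step 1: grad = -6.25-2 = -8.25; w = -6.25 - 0.3·(-8.25) = -3.775
step 2: grad = -3.775-2 = -5.775; w = -3.775 - 0.3·(-5.775) = -2.0425

-2.0425


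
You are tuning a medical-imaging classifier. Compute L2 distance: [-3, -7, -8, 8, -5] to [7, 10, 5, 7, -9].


d = √((-3-7)² + (-7-10)² + (-8-5)² + (8-7)² + (-5+ 9)²)
  = √(100 + 289 + 169 + 1 + 16)
  = √575 = 23.9792

23.9792


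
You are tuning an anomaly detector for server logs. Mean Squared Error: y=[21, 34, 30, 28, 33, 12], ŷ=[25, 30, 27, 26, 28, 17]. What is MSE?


Squared errors: (21-25)²=16, (34-30)²=16, (30-27)²=9, (28-26)²=4, (33-28)²=25, (12-17)²=25
Sum = 95
MSE = 95/6 = 95/6

95/6


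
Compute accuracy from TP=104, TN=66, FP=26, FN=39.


Accuracy = (TP+TN)/(TP+TN+FP+FN)
= (104+66)/(235)
= 170/235 = 72.34%

72.34%


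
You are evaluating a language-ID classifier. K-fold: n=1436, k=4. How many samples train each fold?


Fold size = 1436/4 = 359
Training per fold = 1436 - 359 = 1077

1077


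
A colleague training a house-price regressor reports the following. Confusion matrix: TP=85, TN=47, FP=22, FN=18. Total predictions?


Total = TP + TN + FP + FN
= 85 + 47 + 22 + 18
= 172
(Predicted positive: 107, predicted negative: 65)

172


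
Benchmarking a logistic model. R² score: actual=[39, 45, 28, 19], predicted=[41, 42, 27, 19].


ȳ = 32.75
SS_res = Σ(y-ŷ)² = 14
SS_tot = Σ(y-ȳ)² = 400.75
R² = 1 - SS_res/SS_tot = 1 - 0.0349 = 0.9651

0.9651


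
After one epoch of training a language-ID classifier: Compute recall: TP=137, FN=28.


Recall = TP/(TP+FN)
= 137/(137+28)
= 137/165 = 83.03%

83.03%


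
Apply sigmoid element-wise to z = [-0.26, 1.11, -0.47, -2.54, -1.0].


σ(-0.26) = 1/(1+e^0.26) = 0.4354
σ(1.11) = 1/(1+e^-1.11) = 0.7521
σ(-0.47) = 1/(1+e^0.47) = 0.3846
σ(-2.54) = 1/(1+e^2.54) = 0.0731
σ(-1.0) = 1/(1+e^1.0) = 0.2689
result = [0.4354, 0.7521, 0.3846, 0.0731, 0.2689]

[0.4354, 0.7521, 0.3846, 0.0731, 0.2689]


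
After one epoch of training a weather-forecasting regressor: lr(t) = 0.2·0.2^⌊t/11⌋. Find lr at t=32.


n_drops = ⌊32/11⌋ = 2
lr = 0.2·0.2^2 = 0.2·0.04 = 0.008

0.008


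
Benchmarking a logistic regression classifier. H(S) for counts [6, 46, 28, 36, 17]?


Probabilities: [6/133, 46/133, 28/133, 36/133, 17/133] ≈ [0.0451, 0.3459, 0.2105, 0.2707, 0.1278]
H = -((6/133)·log₂(6/133) + (46/133)·log₂(46/133) + (28/133)·log₂(28/133) + (36/133)·log₂(36/133) + (17/133)·log₂(17/133))
  = 2.0944 bits

2.0944 bits


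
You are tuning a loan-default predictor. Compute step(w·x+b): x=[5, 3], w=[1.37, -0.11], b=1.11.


z = (5)·(1.37) + (3)·(-0.11) + 1.11
  = 7.63
step(z) = 1 (z≥0)

1


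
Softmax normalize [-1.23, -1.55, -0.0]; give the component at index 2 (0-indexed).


Exponentials: e^-1.23=0.2923, e^-1.55=0.2122, e^-0.0=1
Sum = 1.5045
Softmax = [0.1943, 0.1411, 0.6647]
p[2] = 1/1.5045 = 0.6647

0.6647


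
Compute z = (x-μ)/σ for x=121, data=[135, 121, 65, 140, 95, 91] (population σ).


μ = 107.8333, σ = 26.5482
z = (121 - 107.8333)/26.5482 = 0.496

0.496


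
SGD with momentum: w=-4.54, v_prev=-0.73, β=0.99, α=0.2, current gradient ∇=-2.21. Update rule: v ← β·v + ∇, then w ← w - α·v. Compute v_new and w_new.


v_new = 0.99·-0.73 - 2.21 = -0.7227 - 2.21 = -2.9327
w_new = -4.54 - 0.2·-2.9327 = -4.54 + 0.58654 = -3.95346

v_new=-2.9327, w_new=-3.95346


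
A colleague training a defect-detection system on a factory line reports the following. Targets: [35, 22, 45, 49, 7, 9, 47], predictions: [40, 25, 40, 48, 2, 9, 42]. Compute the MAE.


Absolute errors: |35-40|=5, |22-25|=3, |45-40|=5, |49-48|=1, |7-2|=5, |9-9|=0, |47-42|=5
Sum = 24
MAE = 24/7 = 24/7

24/7


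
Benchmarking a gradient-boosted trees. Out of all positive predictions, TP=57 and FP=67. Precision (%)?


Precision = TP/(TP+FP)
= 57/(57+67)
= 57/124 = 45.97%

45.97%


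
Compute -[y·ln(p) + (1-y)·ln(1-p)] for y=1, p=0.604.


BCE = -[y·ln(p) + (1-y)·ln(1-p)]
= -1·ln(0.604) - 0
= -ln(0.604) = 0.5042

0.5042


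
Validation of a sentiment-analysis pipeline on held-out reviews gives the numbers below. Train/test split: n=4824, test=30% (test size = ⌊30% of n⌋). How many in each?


Test = ⌊4824·30/100⌋ = 1447
Train = 4824 - 1447 = 3377

Train: 3377, Test: 1447


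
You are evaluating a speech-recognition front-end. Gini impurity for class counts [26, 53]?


Probabilities: [26/79, 53/79] ≈ [0.3291, 0.6709]
Σpᵢ² = (676 + 2809)/79² = 3485/6241
Gini = 1 - Σpᵢ² = 1 - 3485/6241 = 0.4416

0.4416


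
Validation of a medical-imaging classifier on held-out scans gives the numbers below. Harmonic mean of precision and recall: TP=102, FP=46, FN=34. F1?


Precision = 102/148 = 0.6892
Recall = 102/136 = 0.75
F1 = 2·P·R/(P+R) = 2·TP/(2·TP+FP+FN) = 204/(204+46+34) = 204/284 = 0.7183

0.7183


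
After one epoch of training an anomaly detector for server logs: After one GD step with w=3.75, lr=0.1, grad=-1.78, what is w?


w_new = w - α·∇
= 3.75 - 0.1·-1.78
= 3.75 + 0.178
= 3.928

3.928


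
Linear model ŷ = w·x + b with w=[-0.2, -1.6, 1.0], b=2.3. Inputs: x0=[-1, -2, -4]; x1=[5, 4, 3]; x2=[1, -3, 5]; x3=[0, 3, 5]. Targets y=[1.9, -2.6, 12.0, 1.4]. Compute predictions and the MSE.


ŷ0 = (-0.2)·(-1) + (-1.6)·(-2) + (1.0)·(-4) + 2.3 = 1.7
ŷ1 = (-0.2)·(5) + (-1.6)·(4) + (1.0)·(3) + 2.3 = -2.1
ŷ2 = (-0.2)·(1) + (-1.6)·(-3) + (1.0)·(5) + 2.3 = 11.9
ŷ3 = (-0.2)·(0) + (-1.6)·(3) + (1.0)·(5) + 2.3 = 2.5
errors² = [0.04, 0.25, 0.01, 1.21]
MSE = 1.5100/4 = 0.3775

0.3775


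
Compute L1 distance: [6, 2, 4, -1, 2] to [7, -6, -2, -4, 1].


d = |6-7| + |2+ 6| + |4+ 2| + |-1+ 4| + |2-1|
  = 1 + 8 + 6 + 3 + 1
  = 19

19


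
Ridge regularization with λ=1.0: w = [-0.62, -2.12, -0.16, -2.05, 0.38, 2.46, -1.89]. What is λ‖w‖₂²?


‖w‖₂² = (-0.62)² + (-2.12)² + (-0.16)² + (-2.05)² + (0.38)² + (2.46)² + (-1.89)²
     = 0.3844 + 4.4944 + 0.0256 + 4.2025 + 0.1444 + 6.0516 + 3.5721
     = 18.875
λ·‖w‖₂² = 1.0·18.875 = 18.875

18.875


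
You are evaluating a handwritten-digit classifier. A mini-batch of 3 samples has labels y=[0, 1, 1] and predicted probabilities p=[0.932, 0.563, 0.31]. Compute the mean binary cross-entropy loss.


L[0] = -ln(1-0.932) = -ln(0.068) = 2.6882
L[1] = -ln(0.563) = 0.5745
L[2] = -ln(0.31) = 1.1712
mean = (2.6882 + 0.5745 + 1.1712)/3 = 1.478

1.478


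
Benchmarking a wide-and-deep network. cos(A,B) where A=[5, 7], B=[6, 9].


A·B = 5·6 + 7·9 = 93
‖A‖ = √74 = 8.6023, ‖B‖ = √117 = 10.8167
cos = 93/(√74·√117) = 93/√8658 = 0.9995

0.9995


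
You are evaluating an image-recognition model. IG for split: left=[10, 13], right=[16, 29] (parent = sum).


Parent = [26, 42], H_parent = 0.9597
H_left = 0.9877 (n=23), H_right = 0.9389 (n=45)
H_children = (23/68)·0.9877 + (45/68)·0.9389 = 0.9554
IG = 0.9597 - 0.9554 = 0.0043

0.0043


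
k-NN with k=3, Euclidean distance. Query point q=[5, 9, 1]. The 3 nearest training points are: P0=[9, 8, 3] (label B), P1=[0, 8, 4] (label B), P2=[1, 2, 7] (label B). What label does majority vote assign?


d(q,P0) = 4.5826  (label B)
d(q,P1) = 5.9161  (label B)
d(q,P2) = 10.0499  (label B)
Votes: A=0, B=3
Majority → B

B


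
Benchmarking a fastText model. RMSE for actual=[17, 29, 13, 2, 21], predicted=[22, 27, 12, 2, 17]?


MSE = 46/5 = 9.2
RMSE = √(46/5) = 3.0332

3.0332


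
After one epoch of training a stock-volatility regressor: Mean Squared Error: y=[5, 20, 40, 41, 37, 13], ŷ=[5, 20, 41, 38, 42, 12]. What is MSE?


Squared errors: (5-5)²=0, (20-20)²=0, (40-41)²=1, (41-38)²=9, (37-42)²=25, (13-12)²=1
Sum = 36
MSE = 36/6 = 6

6


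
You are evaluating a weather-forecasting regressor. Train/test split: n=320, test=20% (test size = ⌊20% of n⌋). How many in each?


Test = ⌊320·20/100⌋ = 64
Train = 320 - 64 = 256

Train: 256, Test: 64


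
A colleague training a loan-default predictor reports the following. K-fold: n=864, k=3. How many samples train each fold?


Fold size = 864/3 = 288
Training per fold = 864 - 288 = 576

576


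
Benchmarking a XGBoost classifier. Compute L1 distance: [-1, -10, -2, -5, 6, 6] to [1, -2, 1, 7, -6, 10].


d = |-1-1| + |-10+ 2| + |-2-1| + |-5-7| + |6+ 6| + |6-10|
  = 2 + 8 + 3 + 12 + 12 + 4
  = 41

41


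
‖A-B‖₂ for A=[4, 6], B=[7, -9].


d = √((4-7)² + (6+ 9)²)
  = √(9 + 225)
  = √234 = 15.2971

15.2971


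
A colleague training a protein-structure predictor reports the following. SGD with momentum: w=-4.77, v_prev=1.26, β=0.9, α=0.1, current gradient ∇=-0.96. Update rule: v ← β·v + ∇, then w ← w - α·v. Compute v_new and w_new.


v_new = 0.9·1.26 - 0.96 = 1.134 - 0.96 = 0.174
w_new = -4.77 - 0.1·0.174 = -4.77 - 0.0174 = -4.7874

v_new=0.174, w_new=-4.7874


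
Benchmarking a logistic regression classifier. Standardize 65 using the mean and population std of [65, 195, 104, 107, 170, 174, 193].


μ = 144, σ = 47.4914
z = (65 - 144)/47.4914 = -1.6635

-1.6635


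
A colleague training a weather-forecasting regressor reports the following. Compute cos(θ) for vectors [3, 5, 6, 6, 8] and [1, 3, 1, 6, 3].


A·B = 3·1 + 5·3 + 6·1 + 6·6 + 8·3 = 84
‖A‖ = √170 = 13.0384, ‖B‖ = √56 = 7.4833
cos = 84/(√170·√56) = 84/√9520 = 0.8609

0.8609


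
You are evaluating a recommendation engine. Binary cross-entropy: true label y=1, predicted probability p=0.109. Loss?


BCE = -[y·ln(p) + (1-y)·ln(1-p)]
= -1·ln(0.109) - 0
= -ln(0.109) = 2.2164

2.2164


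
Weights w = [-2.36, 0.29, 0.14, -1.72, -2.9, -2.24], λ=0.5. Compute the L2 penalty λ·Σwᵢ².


‖w‖₂² = (-2.36)² + (0.29)² + (0.14)² + (-1.72)² + (-2.9)² + (-2.24)²
     = 5.5696 + 0.0841 + 0.0196 + 2.9584 + 8.41 + 5.0176
     = 22.0593
λ·‖w‖₂² = 0.5·22.0593 = 11.02965

11.02965


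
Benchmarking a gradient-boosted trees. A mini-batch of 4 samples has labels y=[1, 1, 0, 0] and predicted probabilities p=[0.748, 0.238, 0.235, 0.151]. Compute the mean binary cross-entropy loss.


L[0] = -ln(0.748) = 0.2904
L[1] = -ln(0.238) = 1.4355
L[2] = -ln(1-0.235) = -ln(0.765) = 0.2679
L[3] = -ln(1-0.151) = -ln(0.849) = 0.1637
mean = (0.2904 + 1.4355 + 0.2679 + 0.1637)/4 = 0.5394

0.5394


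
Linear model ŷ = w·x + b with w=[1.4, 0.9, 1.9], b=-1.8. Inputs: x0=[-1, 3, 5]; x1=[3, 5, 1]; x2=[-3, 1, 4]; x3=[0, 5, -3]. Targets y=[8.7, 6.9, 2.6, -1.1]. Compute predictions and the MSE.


ŷ0 = (1.4)·(-1) + (0.9)·(3) + (1.9)·(5) - 1.8 = 9.0
ŷ1 = (1.4)·(3) + (0.9)·(5) + (1.9)·(1) - 1.8 = 8.8
ŷ2 = (1.4)·(-3) + (0.9)·(1) + (1.9)·(4) - 1.8 = 2.5
ŷ3 = (1.4)·(0) + (0.9)·(5) + (1.9)·(-3) - 1.8 = -3.0
errors² = [0.09, 3.61, 0.01, 3.61]
MSE = 7.3200/4 = 1.83

1.83


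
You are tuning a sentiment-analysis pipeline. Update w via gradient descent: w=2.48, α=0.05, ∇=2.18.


w_new = w - α·∇
= 2.48 - 0.05·2.18
= 2.48 - 0.109
= 2.371

2.371


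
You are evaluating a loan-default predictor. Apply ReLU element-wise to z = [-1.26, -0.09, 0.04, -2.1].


ReLU(-1.26) = max(0, -1.26) = 0.0
ReLU(-0.09) = max(0, -0.09) = 0.0
ReLU(0.04) = max(0, 0.04) = 0.04
ReLU(-2.1) = max(0, -2.1) = 0.0
result = [0.0, 0.0, 0.04, 0.0]

[0.0, 0.0, 0.04, 0.0]


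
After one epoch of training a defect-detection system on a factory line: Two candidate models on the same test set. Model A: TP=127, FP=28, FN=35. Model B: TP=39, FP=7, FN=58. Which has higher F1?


Model A: P=127/155=0.8194, R=127/162=0.784, F1=2PR/(P+R)=2TP/(2TP+FP+FN)=254/317=0.8013
Model B: P=39/46=0.8478, R=39/97=0.4021, F1=2PR/(P+R)=2TP/(2TP+FP+FN)=78/143=0.5455
0.8013 > 0.5455 → Model A

Model A


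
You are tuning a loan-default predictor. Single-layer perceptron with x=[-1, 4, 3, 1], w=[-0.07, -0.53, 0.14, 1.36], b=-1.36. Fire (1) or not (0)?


z = (-1)·(-0.07) + (4)·(-0.53) + (3)·(0.14) + (1)·(1.36) - 1.36
  = -1.63
step(z) = 0 (z<0)

0


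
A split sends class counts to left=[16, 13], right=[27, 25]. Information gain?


Parent = [43, 38], H_parent = 0.9972
H_left = 0.9923 (n=29), H_right = 0.9989 (n=52)
H_children = (29/81)·0.9923 + (52/81)·0.9989 = 0.9965
IG = 0.9972 - 0.9965 = 0.0007

0.0007


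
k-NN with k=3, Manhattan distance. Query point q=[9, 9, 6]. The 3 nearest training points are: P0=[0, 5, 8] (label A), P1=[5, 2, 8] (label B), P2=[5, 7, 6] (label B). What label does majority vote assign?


d(q,P0) = 15  (label A)
d(q,P1) = 13  (label B)
d(q,P2) = 6  (label B)
Votes: A=1, B=2
Majority → B

B


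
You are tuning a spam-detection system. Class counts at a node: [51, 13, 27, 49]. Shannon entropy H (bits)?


Probabilities: [51/140, 13/140, 27/140, 49/140] ≈ [0.3643, 0.0929, 0.1929, 0.35]
H = -((51/140)·log₂(51/140) + (13/140)·log₂(13/140) + (27/140)·log₂(27/140) + (49/140)·log₂(49/140))
  = 1.8371 bits

1.8371 bits


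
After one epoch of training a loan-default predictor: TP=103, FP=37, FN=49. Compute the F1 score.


Precision = 103/140 = 0.7357
Recall = 103/152 = 0.6776
F1 = 2·P·R/(P+R) = 2·TP/(2·TP+FP+FN) = 206/(206+37+49) = 206/292 = 0.7055

0.7055


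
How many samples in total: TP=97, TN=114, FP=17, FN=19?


Total = TP + TN + FP + FN
= 97 + 114 + 17 + 19
= 247
(Predicted positive: 114, predicted negative: 133)

247


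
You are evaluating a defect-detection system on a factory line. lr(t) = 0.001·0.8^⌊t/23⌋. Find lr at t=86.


n_drops = ⌊86/23⌋ = 3
lr = 0.001·0.8^3 = 0.001·0.512 = 0.000512

0.000512


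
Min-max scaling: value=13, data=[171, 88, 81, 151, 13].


min=13, max=171
(13-13)/(171-13) = 0/158 = 0.0

0.0


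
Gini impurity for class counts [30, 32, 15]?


Probabilities: [30/77, 32/77, 15/77] ≈ [0.3896, 0.4156, 0.1948]
Σpᵢ² = (900 + 1024 + 225)/77² = 2149/5929
Gini = 1 - Σpᵢ² = 1 - 2149/5929 = 0.6375

0.6375


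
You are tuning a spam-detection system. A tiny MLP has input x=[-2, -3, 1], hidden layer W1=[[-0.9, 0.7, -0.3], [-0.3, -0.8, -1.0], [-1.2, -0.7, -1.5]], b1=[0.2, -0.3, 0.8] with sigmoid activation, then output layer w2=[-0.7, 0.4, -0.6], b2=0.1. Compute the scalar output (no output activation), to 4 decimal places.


z1[0] = (-0.9)·(-2) + (0.7)·(-3) + (-0.3)·(1) + 0.2 = -0.4
z1[1] = (-0.3)·(-2) + (-0.8)·(-3) + (-1.0)·(1) - 0.3 = 1.7
z1[2] = (-1.2)·(-2) + (-0.7)·(-3) + (-1.5)·(1) + 0.8 = 3.8
h = sigmoid(z1) = [0.4013, 0.8455, 0.9781]
output = (-0.7)·(0.4013) + (0.4)·(0.8455) + (-0.6)·(0.9781) + 0.1 = -0.4296

-0.4296


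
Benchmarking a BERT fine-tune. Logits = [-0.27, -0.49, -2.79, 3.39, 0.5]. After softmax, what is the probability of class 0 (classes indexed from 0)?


Exponentials: e^-0.27=0.7634, e^-0.49=0.6126, e^-2.79=0.0614, e^3.39=29.666, e^0.5=1.6487
Sum = 32.7521
Softmax = [0.0233, 0.0187, 0.0019, 0.9058, 0.0503]
p[0] = 0.7634/32.7521 = 0.0233

0.0233


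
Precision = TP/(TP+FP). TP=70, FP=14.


Precision = TP/(TP+FP)
= 70/(70+14)
= 70/84 = 83.33%

83.33%


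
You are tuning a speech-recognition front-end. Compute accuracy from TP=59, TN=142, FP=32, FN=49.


Accuracy = (TP+TN)/(TP+TN+FP+FN)
= (59+142)/(282)
= 201/282 = 71.28%

71.28%


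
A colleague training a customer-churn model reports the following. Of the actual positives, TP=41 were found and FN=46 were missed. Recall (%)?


Recall = TP/(TP+FN)
= 41/(41+46)
= 41/87 = 47.13%

47.13%


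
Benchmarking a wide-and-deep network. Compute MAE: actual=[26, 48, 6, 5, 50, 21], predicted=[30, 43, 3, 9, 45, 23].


Absolute errors: |26-30|=4, |48-43|=5, |6-3|=3, |5-9|=4, |50-45|=5, |21-23|=2
Sum = 23
MAE = 23/6 = 23/6

23/6


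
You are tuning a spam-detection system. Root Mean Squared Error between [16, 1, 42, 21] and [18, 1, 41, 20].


MSE = 6/4 = 1.5
RMSE = √(6/4) = 1.2247

1.2247


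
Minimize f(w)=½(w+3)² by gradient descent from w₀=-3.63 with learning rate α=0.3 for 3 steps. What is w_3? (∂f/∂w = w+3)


step 1: grad = -3.63+3 = -0.63; w = -3.63 - 0.3·(-0.63) = -3.441
step 2: grad = -3.441+3 = -0.441; w = -3.441 - 0.3·(-0.441) = -3.3087
step 3: grad = -3.3087+3 = -0.3087; w = -3.3087 - 0.3·(-0.3087) = -3.21609

-3.21609


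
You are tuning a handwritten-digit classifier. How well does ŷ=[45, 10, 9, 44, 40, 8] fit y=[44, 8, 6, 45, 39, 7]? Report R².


ȳ = 24.8333
SS_res = Σ(y-ŷ)² = 17
SS_tot = Σ(y-ȳ)² = 1930.83
R² = 1 - SS_res/SS_tot = 1 - 0.0088 = 0.9912

0.9912


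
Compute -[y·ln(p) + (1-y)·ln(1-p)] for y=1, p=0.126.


BCE = -[y·ln(p) + (1-y)·ln(1-p)]
= -1·ln(0.126) - 0
= -ln(0.126) = 2.0715

2.0715


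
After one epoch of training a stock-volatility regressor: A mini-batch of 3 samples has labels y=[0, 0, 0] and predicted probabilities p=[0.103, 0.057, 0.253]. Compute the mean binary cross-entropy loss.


L[0] = -ln(1-0.103) = -ln(0.897) = 0.1087
L[1] = -ln(1-0.057) = -ln(0.943) = 0.0587
L[2] = -ln(1-0.253) = -ln(0.747) = 0.2917
mean = (0.1087 + 0.0587 + 0.2917)/3 = 0.153

0.153


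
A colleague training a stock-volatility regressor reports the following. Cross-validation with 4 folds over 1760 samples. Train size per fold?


Fold size = 1760/4 = 440
Training per fold = 1760 - 440 = 1320

1320


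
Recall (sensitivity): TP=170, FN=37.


Recall = TP/(TP+FN)
= 170/(170+37)
= 170/207 = 82.13%

82.13%


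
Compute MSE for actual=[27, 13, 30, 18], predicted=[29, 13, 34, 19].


Squared errors: (27-29)²=4, (13-13)²=0, (30-34)²=16, (18-19)²=1
Sum = 21
MSE = 21/4 = 21/4

21/4


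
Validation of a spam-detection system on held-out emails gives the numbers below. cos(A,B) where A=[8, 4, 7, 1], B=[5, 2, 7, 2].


A·B = 8·5 + 4·2 + 7·7 + 1·2 = 99
‖A‖ = √130 = 11.4018, ‖B‖ = √82 = 9.0554
cos = 99/(√130·√82) = 99/√10660 = 0.9589

0.9589


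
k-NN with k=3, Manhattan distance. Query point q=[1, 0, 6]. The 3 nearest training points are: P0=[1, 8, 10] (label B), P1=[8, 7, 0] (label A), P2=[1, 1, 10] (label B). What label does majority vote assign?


d(q,P0) = 12  (label B)
d(q,P1) = 20  (label A)
d(q,P2) = 5  (label B)
Votes: A=1, B=2
Majority → B

B


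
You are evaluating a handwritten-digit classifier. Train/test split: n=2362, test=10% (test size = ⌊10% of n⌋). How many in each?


Test = ⌊2362·10/100⌋ = 236
Train = 2362 - 236 = 2126

Train: 2126, Test: 236


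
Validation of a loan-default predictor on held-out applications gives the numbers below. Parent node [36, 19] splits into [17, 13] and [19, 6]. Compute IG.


Parent = [36, 19], H_parent = 0.9299
H_left = 0.9871 (n=30), H_right = 0.795 (n=25)
H_children = (30/55)·0.9871 + (25/55)·0.795 = 0.8998
IG = 0.9299 - 0.8998 = 0.0301

0.0301


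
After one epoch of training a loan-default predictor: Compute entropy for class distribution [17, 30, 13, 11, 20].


Probabilities: [17/91, 30/91, 13/91, 11/91, 20/91] ≈ [0.1868, 0.3297, 0.1429, 0.1209, 0.2198]
H = -((17/91)·log₂(17/91) + (30/91)·log₂(30/91) + (13/91)·log₂(13/91) + (11/91)·log₂(11/91) + (20/91)·log₂(20/91))
  = 2.2299 bits

2.2299 bits


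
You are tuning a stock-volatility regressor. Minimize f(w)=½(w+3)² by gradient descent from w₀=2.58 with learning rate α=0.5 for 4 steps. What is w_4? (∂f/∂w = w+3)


step 1: grad = 2.58+3 = 5.58; w = 2.58 - 0.5·(5.58) = -0.21
step 2: grad = -0.21+3 = 2.79; w = -0.21 - 0.5·(2.79) = -1.605
step 3: grad = -1.605+3 = 1.395; w = -1.605 - 0.5·(1.395) = -2.3025
step 4: grad = -2.3025+3 = 0.6975; w = -2.3025 - 0.5·(0.6975) = -2.65125

-2.65125


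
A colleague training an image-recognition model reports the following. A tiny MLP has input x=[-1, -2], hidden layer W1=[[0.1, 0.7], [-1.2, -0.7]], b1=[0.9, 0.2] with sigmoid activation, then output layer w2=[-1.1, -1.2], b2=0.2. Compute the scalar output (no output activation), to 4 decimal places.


z1[0] = (0.1)·(-1) + (0.7)·(-2) + 0.9 = -0.6
z1[1] = (-1.2)·(-1) + (-0.7)·(-2) + 0.2 = 2.8
h = sigmoid(z1) = [0.3543, 0.9427]
output = (-1.1)·(0.3543) + (-1.2)·(0.9427) + 0.2 = -1.321

-1.321


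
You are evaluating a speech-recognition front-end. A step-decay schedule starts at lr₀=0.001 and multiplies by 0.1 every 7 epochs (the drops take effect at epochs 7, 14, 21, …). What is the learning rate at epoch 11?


n_drops = ⌊11/7⌋ = 1
lr = 0.001·0.1^1 = 0.001·0.1 = 0.0001

0.0001


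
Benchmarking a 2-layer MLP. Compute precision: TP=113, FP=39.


Precision = TP/(TP+FP)
= 113/(113+39)
= 113/152 = 74.34%

74.34%


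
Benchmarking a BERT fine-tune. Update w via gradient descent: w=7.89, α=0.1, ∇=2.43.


w_new = w - α·∇
= 7.89 - 0.1·2.43
= 7.89 - 0.243
= 7.647

7.647


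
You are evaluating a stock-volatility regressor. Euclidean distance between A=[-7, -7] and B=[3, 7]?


d = √((-7-3)² + (-7-7)²)
  = √(100 + 196)
  = √296 = 17.2047

17.2047


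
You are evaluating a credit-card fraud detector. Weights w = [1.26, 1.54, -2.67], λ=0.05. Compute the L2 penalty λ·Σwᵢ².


‖w‖₂² = (1.26)² + (1.54)² + (-2.67)²
     = 1.5876 + 2.3716 + 7.1289
     = 11.0881
λ·‖w‖₂² = 0.05·11.0881 = 0.554405

0.554405


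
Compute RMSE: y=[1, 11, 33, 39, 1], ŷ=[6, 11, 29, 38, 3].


MSE = 46/5 = 9.2
RMSE = √(46/5) = 3.0332

3.0332


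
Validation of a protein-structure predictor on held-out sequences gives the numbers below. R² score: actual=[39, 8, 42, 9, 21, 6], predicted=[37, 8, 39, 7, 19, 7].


ȳ = 20.8333
SS_res = Σ(y-ŷ)² = 22
SS_tot = Σ(y-ȳ)² = 1302.83
R² = 1 - SS_res/SS_tot = 1 - 0.0169 = 0.9831

0.9831


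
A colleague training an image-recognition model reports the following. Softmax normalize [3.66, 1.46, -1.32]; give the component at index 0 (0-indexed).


Exponentials: e^3.66=38.8613, e^1.46=4.306, e^-1.32=0.2671
Sum = 43.4344
Softmax = [0.8947, 0.0991, 0.0062]
p[0] = 38.8613/43.4344 = 0.8947

0.8947


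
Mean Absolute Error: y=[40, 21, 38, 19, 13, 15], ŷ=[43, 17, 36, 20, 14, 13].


Absolute errors: |40-43|=3, |21-17|=4, |38-36|=2, |19-20|=1, |13-14|=1, |15-13|=2
Sum = 13
MAE = 13/6 = 13/6

13/6


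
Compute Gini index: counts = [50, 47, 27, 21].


Probabilities: [50/145, 47/145, 27/145, 21/145] ≈ [0.3448, 0.3241, 0.1862, 0.1448]
Σpᵢ² = (2500 + 2209 + 729 + 441)/145² = 5879/21025
Gini = 1 - Σpᵢ² = 1 - 5879/21025 = 0.7204

0.7204


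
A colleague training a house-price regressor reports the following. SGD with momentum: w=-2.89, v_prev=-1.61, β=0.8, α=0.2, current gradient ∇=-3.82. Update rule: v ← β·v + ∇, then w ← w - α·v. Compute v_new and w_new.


v_new = 0.8·-1.61 - 3.82 = -1.288 - 3.82 = -5.108
w_new = -2.89 - 0.2·-5.108 = -2.89 + 1.0216 = -1.8684

v_new=-5.108, w_new=-1.8684


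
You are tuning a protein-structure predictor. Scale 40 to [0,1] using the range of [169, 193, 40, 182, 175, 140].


min=40, max=193
(40-40)/(193-40) = 0/153 = 0.0

0.0


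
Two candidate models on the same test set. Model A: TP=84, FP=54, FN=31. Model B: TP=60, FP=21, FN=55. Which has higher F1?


Model A: P=84/138=0.6087, R=84/115=0.7304, F1=2PR/(P+R)=2TP/(2TP+FP+FN)=168/253=0.664
Model B: P=60/81=0.7407, R=60/115=0.5217, F1=2PR/(P+R)=2TP/(2TP+FP+FN)=120/196=0.6122
0.664 > 0.6122 → Model A

Model A


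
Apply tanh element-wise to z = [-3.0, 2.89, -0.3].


tanh(-3.0) = -0.9951
tanh(2.89) = 0.9938
tanh(-0.3) = -0.2913
result = [-0.9951, 0.9938, -0.2913]

[-0.9951, 0.9938, -0.2913]


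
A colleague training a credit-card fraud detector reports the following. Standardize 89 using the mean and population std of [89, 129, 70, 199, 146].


μ = 126.6, σ = 45.2575
z = (89 - 126.6)/45.2575 = -0.8308

-0.8308


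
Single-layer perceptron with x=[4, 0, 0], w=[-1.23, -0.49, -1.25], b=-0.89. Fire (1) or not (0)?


z = (4)·(-1.23) + (0)·(-0.49) + (0)·(-1.25) - 0.89
  = -5.81
step(z) = 0 (z<0)

0


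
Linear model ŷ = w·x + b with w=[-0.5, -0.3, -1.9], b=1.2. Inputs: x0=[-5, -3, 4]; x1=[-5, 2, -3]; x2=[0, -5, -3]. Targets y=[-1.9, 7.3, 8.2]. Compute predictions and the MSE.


ŷ0 = (-0.5)·(-5) + (-0.3)·(-3) + (-1.9)·(4) + 1.2 = -3.0
ŷ1 = (-0.5)·(-5) + (-0.3)·(2) + (-1.9)·(-3) + 1.2 = 8.8
ŷ2 = (-0.5)·(0) + (-0.3)·(-5) + (-1.9)·(-3) + 1.2 = 8.4
errors² = [1.21, 2.25, 0.04]
MSE = 3.5000/3 = 1.1667

1.1667


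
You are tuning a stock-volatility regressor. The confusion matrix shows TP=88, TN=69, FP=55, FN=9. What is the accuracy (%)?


Accuracy = (TP+TN)/(TP+TN+FP+FN)
= (88+69)/(221)
= 157/221 = 71.04%

71.04%


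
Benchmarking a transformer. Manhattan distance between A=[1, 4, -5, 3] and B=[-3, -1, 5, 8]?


d = |1+ 3| + |4+ 1| + |-5-5| + |3-8|
  = 4 + 5 + 10 + 5
  = 24

24


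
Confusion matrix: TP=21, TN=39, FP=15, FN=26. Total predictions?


Total = TP + TN + FP + FN
= 21 + 39 + 15 + 26
= 101
(Predicted positive: 36, predicted negative: 65)

101


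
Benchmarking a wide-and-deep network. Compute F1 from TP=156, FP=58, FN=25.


Precision = 156/214 = 0.729
Recall = 156/181 = 0.8619
F1 = 2·P·R/(P+R) = 2·TP/(2·TP+FP+FN) = 312/(312+58+25) = 312/395 = 0.7899

0.7899


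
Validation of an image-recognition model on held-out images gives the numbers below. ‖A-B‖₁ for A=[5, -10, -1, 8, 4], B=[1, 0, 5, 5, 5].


d = |5-1| + |-10-0| + |-1-5| + |8-5| + |4-5|
  = 4 + 10 + 6 + 3 + 1
  = 24

24


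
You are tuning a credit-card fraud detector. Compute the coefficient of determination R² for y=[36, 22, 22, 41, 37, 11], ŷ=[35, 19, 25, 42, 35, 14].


ȳ = 28.1667
SS_res = Σ(y-ŷ)² = 33
SS_tot = Σ(y-ȳ)² = 674.83
R² = 1 - SS_res/SS_tot = 1 - 0.0489 = 0.9511

0.9511


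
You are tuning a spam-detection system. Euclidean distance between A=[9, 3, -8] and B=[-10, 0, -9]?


d = √((9+ 10)² + (3-0)² + (-8+ 9)²)
  = √(361 + 9 + 1)
  = √371 = 19.2614

19.2614


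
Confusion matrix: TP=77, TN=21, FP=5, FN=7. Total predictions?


Total = TP + TN + FP + FN
= 77 + 21 + 5 + 7
= 110
(Predicted positive: 82, predicted negative: 28)

110


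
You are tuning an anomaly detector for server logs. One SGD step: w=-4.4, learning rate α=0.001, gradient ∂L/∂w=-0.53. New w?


w_new = w - α·∇
= -4.4 - 0.001·-0.53
= -4.4 + 0.00053
= -4.39947

-4.39947


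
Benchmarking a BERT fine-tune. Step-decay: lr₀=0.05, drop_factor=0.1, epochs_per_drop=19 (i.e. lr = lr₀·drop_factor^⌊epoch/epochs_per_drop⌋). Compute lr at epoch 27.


n_drops = ⌊27/19⌋ = 1
lr = 0.05·0.1^1 = 0.05·0.1 = 0.005

0.005


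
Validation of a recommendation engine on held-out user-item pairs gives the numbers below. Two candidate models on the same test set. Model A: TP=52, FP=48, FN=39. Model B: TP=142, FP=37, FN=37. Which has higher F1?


Model A: P=52/100=0.52, R=52/91=0.5714, F1=2PR/(P+R)=2TP/(2TP+FP+FN)=104/191=0.5445
Model B: P=142/179=0.7933, R=142/179=0.7933, F1=2PR/(P+R)=2TP/(2TP+FP+FN)=284/358=0.7933
0.5445 < 0.7933 → Model B

Model B


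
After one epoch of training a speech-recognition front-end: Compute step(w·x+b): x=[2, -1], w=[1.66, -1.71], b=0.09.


z = (2)·(1.66) + (-1)·(-1.71) + 0.09
  = 5.12
step(z) = 1 (z≥0)

1


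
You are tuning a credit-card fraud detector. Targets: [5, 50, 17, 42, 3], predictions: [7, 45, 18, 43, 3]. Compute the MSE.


Squared errors: (5-7)²=4, (50-45)²=25, (17-18)²=1, (42-43)²=1, (3-3)²=0
Sum = 31
MSE = 31/5 = 31/5

31/5


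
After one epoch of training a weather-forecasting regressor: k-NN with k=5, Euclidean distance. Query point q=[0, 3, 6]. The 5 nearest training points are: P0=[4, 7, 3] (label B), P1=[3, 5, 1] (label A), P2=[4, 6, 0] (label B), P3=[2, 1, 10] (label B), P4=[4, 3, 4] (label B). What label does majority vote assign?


d(q,P0) = 6.4031  (label B)
d(q,P1) = 6.1644  (label A)
d(q,P2) = 7.8102  (label B)
d(q,P3) = 4.899  (label B)
d(q,P4) = 4.4721  (label B)
Votes: A=1, B=4
Majority → B

B


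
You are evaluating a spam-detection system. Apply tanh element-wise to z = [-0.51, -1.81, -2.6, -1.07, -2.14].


tanh(-0.51) = -0.4699
tanh(-1.81) = -0.9478
tanh(-2.6) = -0.989
tanh(-1.07) = -0.7895
tanh(-2.14) = -0.9727
result = [-0.4699, -0.9478, -0.989, -0.7895, -0.9727]

[-0.4699, -0.9478, -0.989, -0.7895, -0.9727]


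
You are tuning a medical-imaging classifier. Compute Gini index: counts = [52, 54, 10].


Probabilities: [52/116, 54/116, 10/116] ≈ [0.4483, 0.4655, 0.0862]
Σpᵢ² = (2704 + 2916 + 100)/116² = 5720/13456
Gini = 1 - Σpᵢ² = 1 - 5720/13456 = 0.5749

0.5749


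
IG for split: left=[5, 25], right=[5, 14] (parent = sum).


Parent = [10, 39], H_parent = 0.73
H_left = 0.65 (n=30), H_right = 0.8315 (n=19)
H_children = (30/49)·0.65 + (19/49)·0.8315 = 0.7204
IG = 0.73 - 0.7204 = 0.0096

0.0096


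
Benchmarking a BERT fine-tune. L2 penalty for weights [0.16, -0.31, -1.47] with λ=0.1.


‖w‖₂² = (0.16)² + (-0.31)² + (-1.47)²
     = 0.0256 + 0.0961 + 2.1609
     = 2.2826
λ·‖w‖₂² = 0.1·2.2826 = 0.22826

0.22826


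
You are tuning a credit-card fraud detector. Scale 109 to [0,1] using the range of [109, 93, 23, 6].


min=6, max=109
(109-6)/(109-6) = 103/103 = 1.0

1.0


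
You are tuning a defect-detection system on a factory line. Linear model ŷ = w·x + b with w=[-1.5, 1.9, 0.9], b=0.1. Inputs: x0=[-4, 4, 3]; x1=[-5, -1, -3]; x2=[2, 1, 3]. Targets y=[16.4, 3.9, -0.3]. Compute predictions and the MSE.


ŷ0 = (-1.5)·(-4) + (1.9)·(4) + (0.9)·(3) + 0.1 = 16.4
ŷ1 = (-1.5)·(-5) + (1.9)·(-1) + (0.9)·(-3) + 0.1 = 3.0
ŷ2 = (-1.5)·(2) + (1.9)·(1) + (0.9)·(3) + 0.1 = 1.7
errors² = [0.0, 0.81, 4.0]
MSE = 4.8100/3 = 1.6033

1.6033


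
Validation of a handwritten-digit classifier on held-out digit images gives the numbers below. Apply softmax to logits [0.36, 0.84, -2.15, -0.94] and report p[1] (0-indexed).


Exponentials: e^0.36=1.4333, e^0.84=2.3164, e^-2.15=0.1165, e^-0.94=0.3906
Sum = 4.2568
Softmax = [0.3367, 0.5442, 0.0274, 0.0918]
p[1] = 2.3164/4.2568 = 0.5442

0.5442


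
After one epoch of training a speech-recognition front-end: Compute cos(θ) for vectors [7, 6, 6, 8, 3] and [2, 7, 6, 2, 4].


A·B = 7·2 + 6·7 + 6·6 + 8·2 + 3·4 = 120
‖A‖ = √194 = 13.9284, ‖B‖ = √109 = 10.4403
cos = 120/(√194·√109) = 120/√21146 = 0.8252

0.8252


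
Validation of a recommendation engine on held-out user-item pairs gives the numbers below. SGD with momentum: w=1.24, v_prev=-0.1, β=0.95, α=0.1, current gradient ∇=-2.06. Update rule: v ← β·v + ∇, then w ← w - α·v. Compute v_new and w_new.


v_new = 0.95·-0.1 - 2.06 = -0.095 - 2.06 = -2.155
w_new = 1.24 - 0.1·-2.155 = 1.24 + 0.2155 = 1.4555

v_new=-2.155, w_new=1.4555


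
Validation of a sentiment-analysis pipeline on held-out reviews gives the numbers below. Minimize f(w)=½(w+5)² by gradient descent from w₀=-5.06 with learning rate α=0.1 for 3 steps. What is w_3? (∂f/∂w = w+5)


step 1: grad = -5.06+5 = -0.06; w = -5.06 - 0.1·(-0.06) = -5.054
step 2: grad = -5.054+5 = -0.054; w = -5.054 - 0.1·(-0.054) = -5.0486
step 3: grad = -5.0486+5 = -0.0486; w = -5.0486 - 0.1·(-0.0486) = -5.04374

-5.04374


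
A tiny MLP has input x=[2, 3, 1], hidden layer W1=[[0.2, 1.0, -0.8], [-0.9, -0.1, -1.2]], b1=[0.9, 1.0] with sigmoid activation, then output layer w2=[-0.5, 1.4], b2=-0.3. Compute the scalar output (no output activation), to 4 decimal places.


z1[0] = (0.2)·(2) + (1.0)·(3) + (-0.8)·(1) + 0.9 = 3.5
z1[1] = (-0.9)·(2) + (-0.1)·(3) + (-1.2)·(1) + 1.0 = -2.3
h = sigmoid(z1) = [0.9707, 0.0911]
output = (-0.5)·(0.9707) + (1.4)·(0.0911) - 0.3 = -0.6578

-0.6578


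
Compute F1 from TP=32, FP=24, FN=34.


Precision = 32/56 = 0.5714
Recall = 32/66 = 0.4848
F1 = 2·P·R/(P+R) = 2·TP/(2·TP+FP+FN) = 64/(64+24+34) = 64/122 = 0.5246

0.5246


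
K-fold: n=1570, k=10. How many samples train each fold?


Fold size = 1570/10 = 157
Training per fold = 1570 - 157 = 1413

1413


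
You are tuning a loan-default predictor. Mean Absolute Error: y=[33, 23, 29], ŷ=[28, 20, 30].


Absolute errors: |33-28|=5, |23-20|=3, |29-30|=1
Sum = 9
MAE = 9/3 = 3

3


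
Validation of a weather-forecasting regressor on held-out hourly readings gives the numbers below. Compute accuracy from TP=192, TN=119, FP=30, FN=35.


Accuracy = (TP+TN)/(TP+TN+FP+FN)
= (192+119)/(376)
= 311/376 = 82.71%

82.71%


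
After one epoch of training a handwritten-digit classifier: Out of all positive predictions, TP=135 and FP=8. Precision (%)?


Precision = TP/(TP+FP)
= 135/(135+8)
= 135/143 = 94.41%

94.41%


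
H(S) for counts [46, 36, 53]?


Probabilities: [46/135, 36/135, 53/135] ≈ [0.3407, 0.2667, 0.3926]
H = -((46/135)·log₂(46/135) + (36/135)·log₂(36/135) + (53/135)·log₂(53/135))
  = 1.5673 bits

1.5673 bits


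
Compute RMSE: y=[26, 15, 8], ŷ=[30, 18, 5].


MSE = 34/3 = 11.3333
RMSE = √(34/3) = 3.3665

3.3665


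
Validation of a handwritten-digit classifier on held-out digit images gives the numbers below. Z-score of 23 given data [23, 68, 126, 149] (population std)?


μ = 91.5, σ = 49.3483
z = (23 - 91.5)/49.3483 = -1.3881

-1.3881


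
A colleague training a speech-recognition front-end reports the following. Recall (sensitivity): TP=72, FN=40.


Recall = TP/(TP+FN)
= 72/(72+40)
= 72/112 = 64.29%

64.29%


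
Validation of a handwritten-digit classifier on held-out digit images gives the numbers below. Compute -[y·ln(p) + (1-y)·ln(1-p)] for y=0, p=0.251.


BCE = -[y·ln(p) + (1-y)·ln(1-p)]
= -0 - 1·ln(1-0.251)
= -ln(0.749) = 0.289

0.289


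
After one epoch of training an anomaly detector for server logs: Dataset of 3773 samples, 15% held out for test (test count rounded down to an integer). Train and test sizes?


Test = ⌊3773·15/100⌋ = 565
Train = 3773 - 565 = 3208

Train: 3208, Test: 565


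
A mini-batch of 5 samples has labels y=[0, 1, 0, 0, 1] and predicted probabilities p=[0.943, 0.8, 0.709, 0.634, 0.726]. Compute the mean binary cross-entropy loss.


L[0] = -ln(1-0.943) = -ln(0.057) = 2.8647
L[1] = -ln(0.8) = 0.2231
L[2] = -ln(1-0.709) = -ln(0.291) = 1.2344
L[3] = -ln(1-0.634) = -ln(0.366) = 1.0051
L[4] = -ln(0.726) = 0.3202
mean = (2.8647 + 0.2231 + 1.2344 + 1.0051 + 0.3202)/5 = 1.1295

1.1295


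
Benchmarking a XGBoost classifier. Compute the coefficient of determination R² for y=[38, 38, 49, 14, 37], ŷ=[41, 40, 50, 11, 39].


ȳ = 35.2
SS_res = Σ(y-ŷ)² = 27
SS_tot = Σ(y-ȳ)² = 658.8
R² = 1 - SS_res/SS_tot = 1 - 0.041 = 0.959

0.959


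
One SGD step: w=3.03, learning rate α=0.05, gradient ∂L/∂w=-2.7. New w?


w_new = w - α·∇
= 3.03 - 0.05·-2.7
= 3.03 + 0.135
= 3.165

3.165
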